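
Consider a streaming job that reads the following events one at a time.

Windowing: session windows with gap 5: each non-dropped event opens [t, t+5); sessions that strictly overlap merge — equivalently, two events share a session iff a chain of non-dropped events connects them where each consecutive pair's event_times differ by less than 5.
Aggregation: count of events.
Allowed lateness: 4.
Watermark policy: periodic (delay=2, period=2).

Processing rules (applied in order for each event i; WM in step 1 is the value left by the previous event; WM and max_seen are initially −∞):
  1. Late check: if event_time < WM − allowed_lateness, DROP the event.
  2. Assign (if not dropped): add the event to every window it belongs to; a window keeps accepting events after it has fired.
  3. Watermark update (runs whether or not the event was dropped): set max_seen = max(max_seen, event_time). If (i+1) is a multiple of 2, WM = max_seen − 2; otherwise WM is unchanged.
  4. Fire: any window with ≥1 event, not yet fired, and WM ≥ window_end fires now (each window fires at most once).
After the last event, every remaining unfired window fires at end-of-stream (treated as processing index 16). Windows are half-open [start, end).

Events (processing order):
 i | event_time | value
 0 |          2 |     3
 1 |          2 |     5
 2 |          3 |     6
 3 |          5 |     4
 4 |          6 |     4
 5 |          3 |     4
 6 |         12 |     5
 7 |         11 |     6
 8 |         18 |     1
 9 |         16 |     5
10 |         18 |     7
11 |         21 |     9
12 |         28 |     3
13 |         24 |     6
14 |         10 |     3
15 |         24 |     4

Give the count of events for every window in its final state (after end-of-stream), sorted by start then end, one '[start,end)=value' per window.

[2,11)=6 [11,33)=9

i=0 t=2 v=3: → [2,7); WM=−∞
i=1 t=2 v=5: → [2,7); WM=0
i=2 t=3 v=6: → [2,8); WM=0
i=3 t=5 v=4: → [2,10); WM=3
i=4 t=6 v=4: → [2,11); WM=3
i=5 t=3 v=4: → [2,11); WM=4
i=6 t=12 v=5: → [12,17); WM=4
i=7 t=11 v=6: → [11,17); WM=10
i=8 t=18 v=1: → [18,23); WM=10
i=9 t=16 v=5: → [11,23); WM=16
i=10 t=18 v=7: → [11,23); WM=16
i=11 t=21 v=9: → [11,26); WM=19
i=12 t=28 v=3: → [28,33); WM=19
i=13 t=24 v=6: → [11,33); WM=26
i=14 t=10 v=3: DROP (t<26-4); WM=26
i=15 t=24 v=4: → [11,33); WM=26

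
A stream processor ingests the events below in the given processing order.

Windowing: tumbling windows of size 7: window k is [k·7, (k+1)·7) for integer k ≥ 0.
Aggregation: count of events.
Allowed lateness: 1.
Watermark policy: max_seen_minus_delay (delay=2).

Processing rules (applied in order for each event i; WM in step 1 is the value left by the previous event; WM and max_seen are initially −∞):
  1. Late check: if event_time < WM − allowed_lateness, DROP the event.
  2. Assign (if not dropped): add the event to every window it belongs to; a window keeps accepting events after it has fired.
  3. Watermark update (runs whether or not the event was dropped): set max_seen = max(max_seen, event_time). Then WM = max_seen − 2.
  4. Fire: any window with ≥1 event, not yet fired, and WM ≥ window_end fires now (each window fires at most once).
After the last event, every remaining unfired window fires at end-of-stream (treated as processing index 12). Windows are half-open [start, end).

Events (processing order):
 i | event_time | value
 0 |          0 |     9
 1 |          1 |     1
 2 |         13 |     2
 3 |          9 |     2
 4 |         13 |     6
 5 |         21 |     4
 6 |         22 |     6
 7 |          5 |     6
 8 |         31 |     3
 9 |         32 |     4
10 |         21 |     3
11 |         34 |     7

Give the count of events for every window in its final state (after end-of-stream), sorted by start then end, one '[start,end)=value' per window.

[0,7)=2 [7,14)=2 [21,28)=2 [28,35)=3

i=0 t=0 v=9: → [0,7); WM=-2
i=1 t=1 v=1: → [0,7); WM=-1
i=2 t=13 v=2: → [7,14); WM=11; [0,7) fires=2
i=3 t=9 v=2: DROP (t<11-1); WM=11
i=4 t=13 v=6: → [7,14); WM=11
i=5 t=21 v=4: → [21,28); WM=19; [7,14) fires=2
i=6 t=22 v=6: → [21,28); WM=20
i=7 t=5 v=6: DROP (t<20-1); WM=20
i=8 t=31 v=3: → [28,35); WM=29; [21,28) fires=2
i=9 t=32 v=4: → [28,35); WM=30
i=10 t=21 v=3: DROP (t<30-1); WM=30
i=11 t=34 v=7: → [28,35); WM=32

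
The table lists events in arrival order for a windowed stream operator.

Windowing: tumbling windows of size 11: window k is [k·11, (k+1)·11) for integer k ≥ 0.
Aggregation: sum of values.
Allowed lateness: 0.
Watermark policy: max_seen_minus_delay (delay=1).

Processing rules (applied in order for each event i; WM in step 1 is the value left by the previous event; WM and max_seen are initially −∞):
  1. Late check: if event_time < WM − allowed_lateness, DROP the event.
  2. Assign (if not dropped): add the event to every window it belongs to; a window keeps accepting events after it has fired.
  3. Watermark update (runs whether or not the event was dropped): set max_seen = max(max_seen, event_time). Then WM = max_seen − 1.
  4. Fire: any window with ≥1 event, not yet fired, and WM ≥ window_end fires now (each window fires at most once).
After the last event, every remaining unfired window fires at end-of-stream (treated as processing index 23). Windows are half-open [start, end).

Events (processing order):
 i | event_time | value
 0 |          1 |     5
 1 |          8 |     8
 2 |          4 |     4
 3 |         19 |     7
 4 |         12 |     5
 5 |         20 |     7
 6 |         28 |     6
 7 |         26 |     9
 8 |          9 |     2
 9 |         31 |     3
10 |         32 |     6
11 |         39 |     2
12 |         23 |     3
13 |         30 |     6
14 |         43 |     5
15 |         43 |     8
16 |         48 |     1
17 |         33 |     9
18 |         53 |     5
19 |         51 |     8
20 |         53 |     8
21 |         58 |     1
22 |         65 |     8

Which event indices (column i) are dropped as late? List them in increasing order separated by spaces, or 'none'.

2 4 7 8 12 13 17 19

i=0 t=1 v=5: → [0,11); WM=0
i=1 t=8 v=8: → [0,11); WM=7
i=2 t=4 v=4: DROP (t<7-0); WM=7
i=3 t=19 v=7: → [11,22); WM=18; [0,11) fires=13
i=4 t=12 v=5: DROP (t<18-0); WM=18
i=5 t=20 v=7: → [11,22); WM=19
i=6 t=28 v=6: → [22,33); WM=27; [11,22) fires=14
i=7 t=26 v=9: DROP (t<27-0); WM=27
i=8 t=9 v=2: DROP (t<27-0); WM=27
i=9 t=31 v=3: → [22,33); WM=30
i=10 t=32 v=6: → [22,33); WM=31
i=11 t=39 v=2: → [33,44); WM=38; [22,33) fires=15
i=12 t=23 v=3: DROP (t<38-0); WM=38
i=13 t=30 v=6: DROP (t<38-0); WM=38
i=14 t=43 v=5: → [33,44); WM=42
i=15 t=43 v=8: → [33,44); WM=42
i=16 t=48 v=1: → [44,55); WM=47; [33,44) fires=15
i=17 t=33 v=9: DROP (t<47-0); WM=47
i=18 t=53 v=5: → [44,55); WM=52
i=19 t=51 v=8: DROP (t<52-0); WM=52
i=20 t=53 v=8: → [44,55); WM=52
i=21 t=58 v=1: → [55,66); WM=57; [44,55) fires=14
i=22 t=65 v=8: → [55,66); WM=64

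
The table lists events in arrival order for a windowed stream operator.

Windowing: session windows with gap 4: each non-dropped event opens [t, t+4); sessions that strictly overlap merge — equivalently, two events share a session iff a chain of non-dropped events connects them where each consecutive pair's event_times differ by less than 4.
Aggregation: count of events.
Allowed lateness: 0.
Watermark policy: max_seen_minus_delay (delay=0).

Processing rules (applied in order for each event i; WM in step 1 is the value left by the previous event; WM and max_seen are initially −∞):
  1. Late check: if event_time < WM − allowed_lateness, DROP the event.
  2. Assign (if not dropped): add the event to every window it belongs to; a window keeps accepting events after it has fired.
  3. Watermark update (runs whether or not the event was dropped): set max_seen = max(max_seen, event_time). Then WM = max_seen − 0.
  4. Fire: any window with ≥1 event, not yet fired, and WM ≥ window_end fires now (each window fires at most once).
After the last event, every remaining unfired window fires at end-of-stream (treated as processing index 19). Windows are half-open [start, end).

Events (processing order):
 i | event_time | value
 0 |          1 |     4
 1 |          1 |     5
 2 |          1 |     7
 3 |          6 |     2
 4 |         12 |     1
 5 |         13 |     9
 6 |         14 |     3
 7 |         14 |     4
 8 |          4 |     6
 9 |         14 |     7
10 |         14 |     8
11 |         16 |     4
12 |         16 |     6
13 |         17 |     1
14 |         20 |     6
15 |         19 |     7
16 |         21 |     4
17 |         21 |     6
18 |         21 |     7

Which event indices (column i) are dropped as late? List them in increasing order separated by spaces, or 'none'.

i=0 t=1 v=4: → [1,5); WM=1
i=1 t=1 v=5: → [1,5); WM=1
i=2 t=1 v=7: → [1,5); WM=1
i=3 t=6 v=2: → [6,10); WM=6
i=4 t=12 v=1: → [12,16); WM=12
i=5 t=13 v=9: → [12,17); WM=13
i=6 t=14 v=3: → [12,18); WM=14
i=7 t=14 v=4: → [12,18); WM=14
i=8 t=4 v=6: DROP (t<14-0); WM=14
i=9 t=14 v=7: → [12,18); WM=14
i=10 t=14 v=8: → [12,18); WM=14
i=11 t=16 v=4: → [12,20); WM=16
i=12 t=16 v=6: → [12,20); WM=16
i=13 t=17 v=1: → [12,21); WM=17
i=14 t=20 v=6: → [12,24); WM=20
i=15 t=19 v=7: DROP (t<20-0); WM=20
i=16 t=21 v=4: → [12,25); WM=21
i=17 t=21 v=6: → [12,25); WM=21
i=18 t=21 v=7: → [12,25); WM=21

8 15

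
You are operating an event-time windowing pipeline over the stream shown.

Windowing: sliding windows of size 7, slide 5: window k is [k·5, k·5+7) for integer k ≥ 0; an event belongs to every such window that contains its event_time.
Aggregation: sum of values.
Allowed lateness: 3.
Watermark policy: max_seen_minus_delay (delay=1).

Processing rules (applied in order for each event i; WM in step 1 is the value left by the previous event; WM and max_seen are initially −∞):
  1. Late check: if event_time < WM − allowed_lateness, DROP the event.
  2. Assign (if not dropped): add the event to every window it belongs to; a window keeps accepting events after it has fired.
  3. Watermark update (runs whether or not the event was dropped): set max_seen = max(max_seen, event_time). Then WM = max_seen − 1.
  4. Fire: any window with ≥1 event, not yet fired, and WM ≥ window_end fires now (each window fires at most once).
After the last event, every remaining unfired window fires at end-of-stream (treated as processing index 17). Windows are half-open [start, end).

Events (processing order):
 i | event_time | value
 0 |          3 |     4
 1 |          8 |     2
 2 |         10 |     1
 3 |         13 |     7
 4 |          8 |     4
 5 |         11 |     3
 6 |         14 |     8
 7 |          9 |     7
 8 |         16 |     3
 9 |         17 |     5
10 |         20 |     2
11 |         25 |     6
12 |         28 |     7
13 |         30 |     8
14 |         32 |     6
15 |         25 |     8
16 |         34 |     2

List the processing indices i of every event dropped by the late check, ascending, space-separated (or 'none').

4 7 15

i=0 t=3 v=4: → [0,7); WM=2
i=1 t=8 v=2: → [5,12); WM=7; [0,7) fires=4
i=2 t=10 v=1: → [10,17),[5,12); WM=9
i=3 t=13 v=7: → [10,17); WM=12; [5,12) fires=3
i=4 t=8 v=4: DROP (t<12-3); WM=12
i=5 t=11 v=3: → [10,17),[5,12); WM=12
i=6 t=14 v=8: → [10,17); WM=13
i=7 t=9 v=7: DROP (t<13-3); WM=13
i=8 t=16 v=3: → [15,22),[10,17); WM=15
i=9 t=17 v=5: → [15,22); WM=16
i=10 t=20 v=2: → [20,27),[15,22); WM=19; [10,17) fires=22
i=11 t=25 v=6: → [25,32),[20,27); WM=24; [15,22) fires=10
i=12 t=28 v=7: → [25,32); WM=27; [20,27) fires=8
i=13 t=30 v=8: → [30,37),[25,32); WM=29
i=14 t=32 v=6: → [30,37); WM=31
i=15 t=25 v=8: DROP (t<31-3); WM=31
i=16 t=34 v=2: → [30,37); WM=33; [25,32) fires=21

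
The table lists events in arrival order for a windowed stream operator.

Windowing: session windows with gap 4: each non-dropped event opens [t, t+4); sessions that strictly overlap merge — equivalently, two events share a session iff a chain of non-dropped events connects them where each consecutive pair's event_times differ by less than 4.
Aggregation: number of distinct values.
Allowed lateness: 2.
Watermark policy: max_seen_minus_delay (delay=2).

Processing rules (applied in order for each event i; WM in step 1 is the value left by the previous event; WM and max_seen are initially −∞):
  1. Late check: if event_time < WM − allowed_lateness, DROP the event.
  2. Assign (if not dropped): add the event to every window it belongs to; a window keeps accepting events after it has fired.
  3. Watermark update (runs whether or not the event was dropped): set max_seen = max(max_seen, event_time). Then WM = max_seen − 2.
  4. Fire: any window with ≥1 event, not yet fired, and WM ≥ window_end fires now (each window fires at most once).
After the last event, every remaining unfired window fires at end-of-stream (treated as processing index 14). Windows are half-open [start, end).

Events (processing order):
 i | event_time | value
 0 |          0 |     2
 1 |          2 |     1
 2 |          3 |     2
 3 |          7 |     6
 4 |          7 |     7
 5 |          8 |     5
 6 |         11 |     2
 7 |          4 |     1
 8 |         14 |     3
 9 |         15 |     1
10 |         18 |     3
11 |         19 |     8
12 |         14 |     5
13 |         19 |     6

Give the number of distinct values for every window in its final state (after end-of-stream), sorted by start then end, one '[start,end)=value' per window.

i=0 t=0 v=2: → [0,4); WM=-2
i=1 t=2 v=1: → [0,6); WM=0
i=2 t=3 v=2: → [0,7); WM=1
i=3 t=7 v=6: → [7,11); WM=5
i=4 t=7 v=7: → [7,11); WM=5
i=5 t=8 v=5: → [7,12); WM=6
i=6 t=11 v=2: → [7,15); WM=9
i=7 t=4 v=1: DROP (t<9-2); WM=9
i=8 t=14 v=3: → [7,18); WM=12
i=9 t=15 v=1: → [7,19); WM=13
i=10 t=18 v=3: → [7,22); WM=16
i=11 t=19 v=8: → [7,23); WM=17
i=12 t=14 v=5: DROP (t<17-2); WM=17
i=13 t=19 v=6: → [7,23); WM=17

[0,7)=2 [7,23)=7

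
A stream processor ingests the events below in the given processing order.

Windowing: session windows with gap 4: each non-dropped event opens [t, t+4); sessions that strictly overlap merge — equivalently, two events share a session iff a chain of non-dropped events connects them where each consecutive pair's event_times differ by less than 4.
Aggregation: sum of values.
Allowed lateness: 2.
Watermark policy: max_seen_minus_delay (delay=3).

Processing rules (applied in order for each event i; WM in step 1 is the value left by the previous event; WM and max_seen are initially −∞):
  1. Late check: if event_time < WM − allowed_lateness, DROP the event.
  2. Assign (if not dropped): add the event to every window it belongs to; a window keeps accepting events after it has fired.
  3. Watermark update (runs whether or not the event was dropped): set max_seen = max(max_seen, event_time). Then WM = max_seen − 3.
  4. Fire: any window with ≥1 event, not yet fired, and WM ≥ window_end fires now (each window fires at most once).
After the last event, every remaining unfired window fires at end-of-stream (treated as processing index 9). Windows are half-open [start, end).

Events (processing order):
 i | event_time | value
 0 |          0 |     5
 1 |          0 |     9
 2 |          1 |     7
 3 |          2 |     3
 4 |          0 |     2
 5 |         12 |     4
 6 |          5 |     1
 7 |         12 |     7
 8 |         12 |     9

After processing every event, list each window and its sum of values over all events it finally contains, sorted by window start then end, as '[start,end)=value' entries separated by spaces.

[0,6)=26 [12,16)=20

i=0 t=0 v=5: → [0,4); WM=-3
i=1 t=0 v=9: → [0,4); WM=-3
i=2 t=1 v=7: → [0,5); WM=-2
i=3 t=2 v=3: → [0,6); WM=-1
i=4 t=0 v=2: → [0,6); WM=-1
i=5 t=12 v=4: → [12,16); WM=9
i=6 t=5 v=1: DROP (t<9-2); WM=9
i=7 t=12 v=7: → [12,16); WM=9
i=8 t=12 v=9: → [12,16); WM=9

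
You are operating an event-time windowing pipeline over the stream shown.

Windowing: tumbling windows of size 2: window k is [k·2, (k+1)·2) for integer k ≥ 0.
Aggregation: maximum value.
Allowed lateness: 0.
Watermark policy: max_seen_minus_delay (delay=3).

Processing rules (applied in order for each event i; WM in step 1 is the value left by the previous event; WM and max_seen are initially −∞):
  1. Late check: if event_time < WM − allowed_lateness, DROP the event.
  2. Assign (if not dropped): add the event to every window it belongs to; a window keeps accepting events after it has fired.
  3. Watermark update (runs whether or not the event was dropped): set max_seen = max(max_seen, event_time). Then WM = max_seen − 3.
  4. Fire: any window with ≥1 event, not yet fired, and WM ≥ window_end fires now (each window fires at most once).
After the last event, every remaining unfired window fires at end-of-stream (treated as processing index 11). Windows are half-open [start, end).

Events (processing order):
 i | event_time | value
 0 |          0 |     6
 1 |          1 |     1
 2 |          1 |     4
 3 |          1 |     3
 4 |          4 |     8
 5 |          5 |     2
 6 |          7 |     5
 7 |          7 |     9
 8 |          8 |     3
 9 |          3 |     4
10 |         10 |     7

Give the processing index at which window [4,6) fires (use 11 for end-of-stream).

i=0 t=0 v=6: → [0,2); WM=-3
i=1 t=1 v=1: → [0,2); WM=-2
i=2 t=1 v=4: → [0,2); WM=-2
i=3 t=1 v=3: → [0,2); WM=-2
i=4 t=4 v=8: → [4,6); WM=1
i=5 t=5 v=2: → [4,6); WM=2; [0,2) fires=6
i=6 t=7 v=5: → [6,8); WM=4
i=7 t=7 v=9: → [6,8); WM=4
i=8 t=8 v=3: → [8,10); WM=5
i=9 t=3 v=4: DROP (t<5-0); WM=5
i=10 t=10 v=7: → [10,12); WM=7; [4,6) fires=8

10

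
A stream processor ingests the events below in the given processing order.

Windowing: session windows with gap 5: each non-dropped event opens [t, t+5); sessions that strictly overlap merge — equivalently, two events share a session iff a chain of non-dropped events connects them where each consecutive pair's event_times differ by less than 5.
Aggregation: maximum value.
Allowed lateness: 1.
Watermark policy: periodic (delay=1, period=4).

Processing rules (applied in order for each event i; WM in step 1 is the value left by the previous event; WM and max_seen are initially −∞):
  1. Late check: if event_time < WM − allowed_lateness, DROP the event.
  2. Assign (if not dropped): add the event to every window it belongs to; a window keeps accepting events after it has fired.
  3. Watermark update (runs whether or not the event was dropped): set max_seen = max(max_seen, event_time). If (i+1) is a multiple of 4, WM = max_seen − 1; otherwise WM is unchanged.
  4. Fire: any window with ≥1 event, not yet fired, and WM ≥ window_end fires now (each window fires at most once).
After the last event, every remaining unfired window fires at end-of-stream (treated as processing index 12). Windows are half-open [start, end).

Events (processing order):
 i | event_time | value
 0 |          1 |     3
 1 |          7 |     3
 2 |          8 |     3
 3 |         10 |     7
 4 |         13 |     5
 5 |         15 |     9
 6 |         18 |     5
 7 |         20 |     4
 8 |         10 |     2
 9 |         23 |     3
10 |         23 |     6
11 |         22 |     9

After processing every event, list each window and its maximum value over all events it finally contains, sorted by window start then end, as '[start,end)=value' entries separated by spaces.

[1,6)=3 [7,28)=9

i=0 t=1 v=3: → [1,6); WM=−∞
i=1 t=7 v=3: → [7,12); WM=−∞
i=2 t=8 v=3: → [7,13); WM=−∞
i=3 t=10 v=7: → [7,15); WM=9
i=4 t=13 v=5: → [7,18); WM=9
i=5 t=15 v=9: → [7,20); WM=9
i=6 t=18 v=5: → [7,23); WM=9
i=7 t=20 v=4: → [7,25); WM=19
i=8 t=10 v=2: DROP (t<19-1); WM=19
i=9 t=23 v=3: → [7,28); WM=19
i=10 t=23 v=6: → [7,28); WM=19
i=11 t=22 v=9: → [7,28); WM=22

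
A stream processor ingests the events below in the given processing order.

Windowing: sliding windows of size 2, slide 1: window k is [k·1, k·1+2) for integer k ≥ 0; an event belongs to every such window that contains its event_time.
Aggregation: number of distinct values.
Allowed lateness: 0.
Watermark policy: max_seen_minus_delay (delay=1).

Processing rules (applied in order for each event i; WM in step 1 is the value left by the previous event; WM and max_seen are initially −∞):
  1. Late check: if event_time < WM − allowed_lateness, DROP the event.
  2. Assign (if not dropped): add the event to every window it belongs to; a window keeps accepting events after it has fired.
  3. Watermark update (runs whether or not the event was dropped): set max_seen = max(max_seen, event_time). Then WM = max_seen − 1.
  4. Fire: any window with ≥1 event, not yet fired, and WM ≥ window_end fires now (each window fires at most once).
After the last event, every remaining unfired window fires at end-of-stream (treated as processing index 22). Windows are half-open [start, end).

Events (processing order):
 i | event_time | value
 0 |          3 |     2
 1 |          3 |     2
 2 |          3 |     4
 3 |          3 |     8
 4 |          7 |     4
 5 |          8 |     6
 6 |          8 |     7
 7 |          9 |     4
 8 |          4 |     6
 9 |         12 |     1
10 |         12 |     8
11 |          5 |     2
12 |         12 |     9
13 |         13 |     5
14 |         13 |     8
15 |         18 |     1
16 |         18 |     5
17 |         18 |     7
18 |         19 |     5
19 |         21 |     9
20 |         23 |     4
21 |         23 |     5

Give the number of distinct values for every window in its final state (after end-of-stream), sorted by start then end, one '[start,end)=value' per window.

i=0 t=3 v=2: → [3,5),[2,4); WM=2
i=1 t=3 v=2: → [3,5),[2,4); WM=2
i=2 t=3 v=4: → [3,5),[2,4); WM=2
i=3 t=3 v=8: → [3,5),[2,4); WM=2
i=4 t=7 v=4: → [7,9),[6,8); WM=6; [2,4) fires=3 [3,5) fires=3
i=5 t=8 v=6: → [8,10),[7,9); WM=7
i=6 t=8 v=7: → [8,10),[7,9); WM=7
i=7 t=9 v=4: → [9,11),[8,10); WM=8; [6,8) fires=1
i=8 t=4 v=6: DROP (t<8-0); WM=8
i=9 t=12 v=1: → [12,14),[11,13); WM=11; [7,9) fires=3 [8,10) fires=3 [9,11) fires=1
i=10 t=12 v=8: → [12,14),[11,13); WM=11
i=11 t=5 v=2: DROP (t<11-0); WM=11
i=12 t=12 v=9: → [12,14),[11,13); WM=11
i=13 t=13 v=5: → [13,15),[12,14); WM=12
i=14 t=13 v=8: → [13,15),[12,14); WM=12
i=15 t=18 v=1: → [18,20),[17,19); WM=17; [11,13) fires=3 [12,14) fires=4 [13,15) fires=2
i=16 t=18 v=5: → [18,20),[17,19); WM=17
i=17 t=18 v=7: → [18,20),[17,19); WM=17
i=18 t=19 v=5: → [19,21),[18,20); WM=18
i=19 t=21 v=9: → [21,23),[20,22); WM=20; [17,19) fires=3 [18,20) fires=3
i=20 t=23 v=4: → [23,25),[22,24); WM=22; [19,21) fires=1 [20,22) fires=1
i=21 t=23 v=5: → [23,25),[22,24); WM=22

[2,4)=3 [3,5)=3 [6,8)=1 [7,9)=3 [8,10)=3 [9,11)=1 [11,13)=3 [12,14)=4 [13,15)=2 [17,19)=3 [18,20)=3 [19,21)=1 [20,22)=1 [21,23)=1 [22,24)=2 [23,25)=2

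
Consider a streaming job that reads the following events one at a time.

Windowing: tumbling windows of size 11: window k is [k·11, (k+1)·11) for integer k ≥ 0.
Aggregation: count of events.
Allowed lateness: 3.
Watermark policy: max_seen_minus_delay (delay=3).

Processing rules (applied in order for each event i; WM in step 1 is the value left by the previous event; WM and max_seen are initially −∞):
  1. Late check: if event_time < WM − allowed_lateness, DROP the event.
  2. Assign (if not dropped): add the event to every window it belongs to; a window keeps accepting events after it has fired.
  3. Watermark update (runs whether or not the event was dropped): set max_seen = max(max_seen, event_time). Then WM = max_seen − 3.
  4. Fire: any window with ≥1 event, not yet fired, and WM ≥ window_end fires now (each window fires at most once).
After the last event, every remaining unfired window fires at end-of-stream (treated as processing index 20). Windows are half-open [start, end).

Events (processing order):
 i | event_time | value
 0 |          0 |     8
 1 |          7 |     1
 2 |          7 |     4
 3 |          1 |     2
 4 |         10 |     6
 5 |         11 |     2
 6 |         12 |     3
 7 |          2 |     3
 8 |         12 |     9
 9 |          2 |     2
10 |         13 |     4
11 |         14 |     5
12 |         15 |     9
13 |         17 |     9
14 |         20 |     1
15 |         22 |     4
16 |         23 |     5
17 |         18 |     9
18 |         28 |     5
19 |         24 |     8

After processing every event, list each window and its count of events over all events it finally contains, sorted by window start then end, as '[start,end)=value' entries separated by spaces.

[0,11)=5 [11,22)=9 [22,33)=4

i=0 t=0 v=8: → [0,11); WM=-3
i=1 t=7 v=1: → [0,11); WM=4
i=2 t=7 v=4: → [0,11); WM=4
i=3 t=1 v=2: → [0,11); WM=4
i=4 t=10 v=6: → [0,11); WM=7
i=5 t=11 v=2: → [11,22); WM=8
i=6 t=12 v=3: → [11,22); WM=9
i=7 t=2 v=3: DROP (t<9-3); WM=9
i=8 t=12 v=9: → [11,22); WM=9
i=9 t=2 v=2: DROP (t<9-3); WM=9
i=10 t=13 v=4: → [11,22); WM=10
i=11 t=14 v=5: → [11,22); WM=11; [0,11) fires=5
i=12 t=15 v=9: → [11,22); WM=12
i=13 t=17 v=9: → [11,22); WM=14
i=14 t=20 v=1: → [11,22); WM=17
i=15 t=22 v=4: → [22,33); WM=19
i=16 t=23 v=5: → [22,33); WM=20
i=17 t=18 v=9: → [11,22); WM=20
i=18 t=28 v=5: → [22,33); WM=25; [11,22) fires=9
i=19 t=24 v=8: → [22,33); WM=25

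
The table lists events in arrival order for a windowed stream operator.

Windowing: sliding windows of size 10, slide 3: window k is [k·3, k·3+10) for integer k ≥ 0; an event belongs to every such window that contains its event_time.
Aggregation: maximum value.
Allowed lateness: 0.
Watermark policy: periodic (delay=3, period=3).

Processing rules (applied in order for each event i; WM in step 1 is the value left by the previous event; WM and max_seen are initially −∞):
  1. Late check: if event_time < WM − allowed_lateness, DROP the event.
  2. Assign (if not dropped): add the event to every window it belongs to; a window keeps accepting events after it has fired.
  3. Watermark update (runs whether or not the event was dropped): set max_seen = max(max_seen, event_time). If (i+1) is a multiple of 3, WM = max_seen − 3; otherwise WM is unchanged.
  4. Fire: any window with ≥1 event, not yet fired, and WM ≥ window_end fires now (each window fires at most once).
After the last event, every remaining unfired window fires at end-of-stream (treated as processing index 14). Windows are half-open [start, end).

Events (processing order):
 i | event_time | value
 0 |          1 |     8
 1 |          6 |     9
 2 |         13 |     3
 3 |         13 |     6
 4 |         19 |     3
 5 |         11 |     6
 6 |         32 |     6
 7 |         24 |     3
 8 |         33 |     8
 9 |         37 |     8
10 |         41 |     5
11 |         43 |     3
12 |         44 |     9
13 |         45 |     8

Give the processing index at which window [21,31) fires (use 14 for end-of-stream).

11

i=0 t=1 v=8: → [0,10); WM=−∞
i=1 t=6 v=9: → [6,16),[3,13),[0,10); WM=−∞
i=2 t=13 v=3: → [12,22),[9,19),[6,16); WM=10; [0,10) fires=9
i=3 t=13 v=6: → [12,22),[9,19),[6,16); WM=10
i=4 t=19 v=3: → [18,28),[15,25),[12,22); WM=10
i=5 t=11 v=6: → [9,19),[6,16),[3,13); WM=16; [3,13) fires=9 [6,16) fires=9
i=6 t=32 v=6: → [30,40),[27,37),[24,34); WM=16
i=7 t=24 v=3: → [24,34),[21,31),[18,28),[15,25); WM=16
i=8 t=33 v=8: → [33,43),[30,40),[27,37),[24,34); WM=30; [9,19) fires=6 [12,22) fires=6 [15,25) fires=3 [18,28) fires=3
i=9 t=37 v=8: → [36,46),[33,43),[30,40); WM=30
i=10 t=41 v=5: → [39,49),[36,46),[33,43); WM=30
i=11 t=43 v=3: → [42,52),[39,49),[36,46); WM=40; [21,31) fires=3 [24,34) fires=8 [27,37) fires=8 [30,40) fires=8
i=12 t=44 v=9: → [42,52),[39,49),[36,46); WM=40
i=13 t=45 v=8: → [45,55),[42,52),[39,49),[36,46); WM=40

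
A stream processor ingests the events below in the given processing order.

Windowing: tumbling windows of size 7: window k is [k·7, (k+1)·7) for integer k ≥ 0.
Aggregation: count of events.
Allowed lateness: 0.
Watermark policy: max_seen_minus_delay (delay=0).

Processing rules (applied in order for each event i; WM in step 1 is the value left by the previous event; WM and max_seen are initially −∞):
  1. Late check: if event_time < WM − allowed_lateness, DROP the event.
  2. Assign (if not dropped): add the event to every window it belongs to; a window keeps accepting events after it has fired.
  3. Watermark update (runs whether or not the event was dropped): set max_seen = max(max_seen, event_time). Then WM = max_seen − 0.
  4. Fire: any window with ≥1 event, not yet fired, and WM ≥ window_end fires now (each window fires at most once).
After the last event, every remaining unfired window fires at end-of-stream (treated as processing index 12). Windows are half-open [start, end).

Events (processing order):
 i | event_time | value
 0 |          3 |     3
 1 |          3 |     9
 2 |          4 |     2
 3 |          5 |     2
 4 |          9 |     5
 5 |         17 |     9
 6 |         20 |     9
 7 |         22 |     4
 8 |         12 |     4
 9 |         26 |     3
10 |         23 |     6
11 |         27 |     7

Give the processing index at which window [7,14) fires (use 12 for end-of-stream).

5

i=0 t=3 v=3: → [0,7); WM=3
i=1 t=3 v=9: → [0,7); WM=3
i=2 t=4 v=2: → [0,7); WM=4
i=3 t=5 v=2: → [0,7); WM=5
i=4 t=9 v=5: → [7,14); WM=9; [0,7) fires=4
i=5 t=17 v=9: → [14,21); WM=17; [7,14) fires=1
i=6 t=20 v=9: → [14,21); WM=20
i=7 t=22 v=4: → [21,28); WM=22; [14,21) fires=2
i=8 t=12 v=4: DROP (t<22-0); WM=22
i=9 t=26 v=3: → [21,28); WM=26
i=10 t=23 v=6: DROP (t<26-0); WM=26
i=11 t=27 v=7: → [21,28); WM=27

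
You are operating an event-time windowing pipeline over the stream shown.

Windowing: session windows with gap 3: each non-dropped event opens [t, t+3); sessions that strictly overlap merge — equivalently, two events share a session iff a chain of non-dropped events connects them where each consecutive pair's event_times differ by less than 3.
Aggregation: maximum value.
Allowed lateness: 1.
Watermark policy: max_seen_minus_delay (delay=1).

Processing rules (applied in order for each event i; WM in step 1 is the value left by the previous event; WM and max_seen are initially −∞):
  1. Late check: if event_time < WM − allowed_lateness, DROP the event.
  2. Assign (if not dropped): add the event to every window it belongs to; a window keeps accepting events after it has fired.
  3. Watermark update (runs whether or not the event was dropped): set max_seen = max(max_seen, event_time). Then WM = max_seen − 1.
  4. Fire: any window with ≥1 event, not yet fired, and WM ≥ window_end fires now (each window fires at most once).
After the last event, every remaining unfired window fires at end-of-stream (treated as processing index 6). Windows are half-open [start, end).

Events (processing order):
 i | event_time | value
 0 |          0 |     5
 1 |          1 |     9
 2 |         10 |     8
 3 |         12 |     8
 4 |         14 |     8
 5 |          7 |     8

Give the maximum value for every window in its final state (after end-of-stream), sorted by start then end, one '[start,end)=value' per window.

i=0 t=0 v=5: → [0,3); WM=-1
i=1 t=1 v=9: → [0,4); WM=0
i=2 t=10 v=8: → [10,13); WM=9
i=3 t=12 v=8: → [10,15); WM=11
i=4 t=14 v=8: → [10,17); WM=13
i=5 t=7 v=8: DROP (t<13-1); WM=13

[0,4)=9 [10,17)=8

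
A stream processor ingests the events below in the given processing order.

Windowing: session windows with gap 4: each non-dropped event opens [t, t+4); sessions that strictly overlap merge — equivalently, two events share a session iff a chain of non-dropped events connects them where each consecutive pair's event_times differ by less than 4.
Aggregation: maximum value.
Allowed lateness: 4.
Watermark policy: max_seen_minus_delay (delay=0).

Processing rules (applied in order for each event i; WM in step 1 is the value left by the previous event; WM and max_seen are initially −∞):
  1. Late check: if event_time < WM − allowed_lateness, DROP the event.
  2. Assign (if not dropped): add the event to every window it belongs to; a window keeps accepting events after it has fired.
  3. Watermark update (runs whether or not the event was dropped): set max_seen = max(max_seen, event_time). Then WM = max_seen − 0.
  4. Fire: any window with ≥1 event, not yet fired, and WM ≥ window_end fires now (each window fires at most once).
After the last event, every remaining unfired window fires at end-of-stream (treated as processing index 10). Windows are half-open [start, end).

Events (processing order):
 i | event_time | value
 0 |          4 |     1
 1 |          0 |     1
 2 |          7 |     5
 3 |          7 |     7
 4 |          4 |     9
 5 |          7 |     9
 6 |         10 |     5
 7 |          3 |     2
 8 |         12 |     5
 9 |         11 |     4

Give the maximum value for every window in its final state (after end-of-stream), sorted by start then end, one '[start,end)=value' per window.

i=0 t=4 v=1: → [4,8); WM=4
i=1 t=0 v=1: → [0,4); WM=4
i=2 t=7 v=5: → [4,11); WM=7
i=3 t=7 v=7: → [4,11); WM=7
i=4 t=4 v=9: → [4,11); WM=7
i=5 t=7 v=9: → [4,11); WM=7
i=6 t=10 v=5: → [4,14); WM=10
i=7 t=3 v=2: DROP (t<10-4); WM=10
i=8 t=12 v=5: → [4,16); WM=12
i=9 t=11 v=4: → [4,16); WM=12

[0,4)=1 [4,16)=9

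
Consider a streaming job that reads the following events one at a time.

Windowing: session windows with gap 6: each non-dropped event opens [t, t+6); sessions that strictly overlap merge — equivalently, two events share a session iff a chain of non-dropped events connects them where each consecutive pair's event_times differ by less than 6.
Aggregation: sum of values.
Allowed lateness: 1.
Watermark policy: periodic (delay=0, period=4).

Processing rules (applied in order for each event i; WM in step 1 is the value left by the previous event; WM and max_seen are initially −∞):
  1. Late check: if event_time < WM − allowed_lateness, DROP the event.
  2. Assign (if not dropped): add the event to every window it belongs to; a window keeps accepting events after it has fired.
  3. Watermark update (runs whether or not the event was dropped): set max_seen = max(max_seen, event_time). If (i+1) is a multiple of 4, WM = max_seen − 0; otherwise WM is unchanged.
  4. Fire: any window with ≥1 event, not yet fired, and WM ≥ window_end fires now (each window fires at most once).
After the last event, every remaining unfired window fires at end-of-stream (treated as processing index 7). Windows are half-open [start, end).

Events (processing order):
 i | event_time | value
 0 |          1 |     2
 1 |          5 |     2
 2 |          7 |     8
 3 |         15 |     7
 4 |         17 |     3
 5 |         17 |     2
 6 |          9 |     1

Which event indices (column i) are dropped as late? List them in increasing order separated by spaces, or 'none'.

6

i=0 t=1 v=2: → [1,7); WM=−∞
i=1 t=5 v=2: → [1,11); WM=−∞
i=2 t=7 v=8: → [1,13); WM=−∞
i=3 t=15 v=7: → [15,21); WM=15
i=4 t=17 v=3: → [15,23); WM=15
i=5 t=17 v=2: → [15,23); WM=15
i=6 t=9 v=1: DROP (t<15-1); WM=15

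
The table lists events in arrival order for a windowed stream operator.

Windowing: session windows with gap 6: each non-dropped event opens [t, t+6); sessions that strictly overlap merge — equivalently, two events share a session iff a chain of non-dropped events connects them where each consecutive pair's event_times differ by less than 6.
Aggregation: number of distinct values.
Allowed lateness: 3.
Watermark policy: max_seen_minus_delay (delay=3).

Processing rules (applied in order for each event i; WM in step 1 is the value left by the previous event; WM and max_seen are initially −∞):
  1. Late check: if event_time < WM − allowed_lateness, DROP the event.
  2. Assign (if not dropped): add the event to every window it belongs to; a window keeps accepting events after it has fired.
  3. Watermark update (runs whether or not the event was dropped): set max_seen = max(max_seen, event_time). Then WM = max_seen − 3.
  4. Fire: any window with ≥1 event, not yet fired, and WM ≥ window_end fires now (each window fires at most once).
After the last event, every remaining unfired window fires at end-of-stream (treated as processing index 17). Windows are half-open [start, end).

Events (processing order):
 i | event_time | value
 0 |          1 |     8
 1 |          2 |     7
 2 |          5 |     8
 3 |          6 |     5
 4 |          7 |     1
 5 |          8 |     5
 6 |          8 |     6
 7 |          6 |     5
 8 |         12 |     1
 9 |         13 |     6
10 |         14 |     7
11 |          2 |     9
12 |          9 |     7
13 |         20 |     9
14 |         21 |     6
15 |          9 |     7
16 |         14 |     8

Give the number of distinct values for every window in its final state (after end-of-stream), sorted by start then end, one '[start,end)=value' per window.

i=0 t=1 v=8: → [1,7); WM=-2
i=1 t=2 v=7: → [1,8); WM=-1
i=2 t=5 v=8: → [1,11); WM=2
i=3 t=6 v=5: → [1,12); WM=3
i=4 t=7 v=1: → [1,13); WM=4
i=5 t=8 v=5: → [1,14); WM=5
i=6 t=8 v=6: → [1,14); WM=5
i=7 t=6 v=5: → [1,14); WM=5
i=8 t=12 v=1: → [1,18); WM=9
i=9 t=13 v=6: → [1,19); WM=10
i=10 t=14 v=7: → [1,20); WM=11
i=11 t=2 v=9: DROP (t<11-3); WM=11
i=12 t=9 v=7: → [1,20); WM=11
i=13 t=20 v=9: → [20,26); WM=17
i=14 t=21 v=6: → [20,27); WM=18
i=15 t=9 v=7: DROP (t<18-3); WM=18
i=16 t=14 v=8: DROP (t<18-3); WM=18

[1,20)=5 [20,27)=2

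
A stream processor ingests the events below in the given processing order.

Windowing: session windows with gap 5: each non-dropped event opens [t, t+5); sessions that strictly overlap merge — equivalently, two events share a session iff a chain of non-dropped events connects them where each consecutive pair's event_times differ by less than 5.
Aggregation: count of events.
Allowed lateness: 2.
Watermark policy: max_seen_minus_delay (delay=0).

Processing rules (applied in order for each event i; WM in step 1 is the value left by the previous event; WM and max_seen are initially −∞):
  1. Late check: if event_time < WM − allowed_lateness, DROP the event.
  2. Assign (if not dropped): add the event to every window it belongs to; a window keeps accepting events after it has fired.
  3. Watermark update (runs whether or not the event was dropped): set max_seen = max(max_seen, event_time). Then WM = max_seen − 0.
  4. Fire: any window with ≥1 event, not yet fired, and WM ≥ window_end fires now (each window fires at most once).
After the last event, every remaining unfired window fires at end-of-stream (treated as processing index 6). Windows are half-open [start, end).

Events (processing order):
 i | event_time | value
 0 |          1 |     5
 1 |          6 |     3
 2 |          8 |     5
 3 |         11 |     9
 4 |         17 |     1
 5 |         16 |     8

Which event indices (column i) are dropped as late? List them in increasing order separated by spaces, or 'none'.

i=0 t=1 v=5: → [1,6); WM=1
i=1 t=6 v=3: → [6,11); WM=6
i=2 t=8 v=5: → [6,13); WM=8
i=3 t=11 v=9: → [6,16); WM=11
i=4 t=17 v=1: → [17,22); WM=17
i=5 t=16 v=8: → [16,22); WM=17

none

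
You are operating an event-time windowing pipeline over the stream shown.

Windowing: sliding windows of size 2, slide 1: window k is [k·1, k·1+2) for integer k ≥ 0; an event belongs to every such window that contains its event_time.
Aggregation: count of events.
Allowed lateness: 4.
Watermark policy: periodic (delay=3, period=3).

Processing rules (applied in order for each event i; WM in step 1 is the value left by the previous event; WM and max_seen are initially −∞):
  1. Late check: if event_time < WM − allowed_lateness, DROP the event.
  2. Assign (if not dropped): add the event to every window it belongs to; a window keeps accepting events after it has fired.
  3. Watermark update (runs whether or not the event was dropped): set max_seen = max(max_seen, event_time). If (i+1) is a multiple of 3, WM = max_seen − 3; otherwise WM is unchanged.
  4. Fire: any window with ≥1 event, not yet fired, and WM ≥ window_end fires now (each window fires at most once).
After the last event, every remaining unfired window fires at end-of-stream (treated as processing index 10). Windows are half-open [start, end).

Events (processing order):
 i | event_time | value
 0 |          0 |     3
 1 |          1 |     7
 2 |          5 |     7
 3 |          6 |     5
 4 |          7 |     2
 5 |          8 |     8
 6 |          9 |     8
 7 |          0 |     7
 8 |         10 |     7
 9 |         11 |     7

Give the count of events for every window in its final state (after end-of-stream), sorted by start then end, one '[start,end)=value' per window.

[0,2)=2 [1,3)=1 [4,6)=1 [5,7)=2 [6,8)=2 [7,9)=2 [8,10)=2 [9,11)=2 [10,12)=2 [11,13)=1

i=0 t=0 v=3: → [0,2); WM=−∞
i=1 t=1 v=7: → [1,3),[0,2); WM=−∞
i=2 t=5 v=7: → [5,7),[4,6); WM=2; [0,2) fires=2
i=3 t=6 v=5: → [6,8),[5,7); WM=2
i=4 t=7 v=2: → [7,9),[6,8); WM=2
i=5 t=8 v=8: → [8,10),[7,9); WM=5; [1,3) fires=1
i=6 t=9 v=8: → [9,11),[8,10); WM=5
i=7 t=0 v=7: DROP (t<5-4); WM=5
i=8 t=10 v=7: → [10,12),[9,11); WM=7; [4,6) fires=1 [5,7) fires=2
i=9 t=11 v=7: → [11,13),[10,12); WM=7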